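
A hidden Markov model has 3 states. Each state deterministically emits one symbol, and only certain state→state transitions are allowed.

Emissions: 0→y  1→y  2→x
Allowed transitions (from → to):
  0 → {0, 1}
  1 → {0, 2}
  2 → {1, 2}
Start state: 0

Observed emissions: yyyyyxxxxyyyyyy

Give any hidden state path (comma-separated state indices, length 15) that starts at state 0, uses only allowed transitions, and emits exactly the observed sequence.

  0: obs=y cand={0,1} pick 0 [start]
  1: obs=y cand={0,1} pick 1 [0->1 ok]
  2: obs=y cand={0,1} pick 0 [1->0 ok]
  3: obs=y cand={0,1} pick 0 [0->0 ok]
  4: obs=y cand={0,1} pick 1 [0->1 ok]
  5: obs=x cand={2} pick 2 [1->2 ok]
  6: obs=x cand={2} pick 2 [2->2 ok]
  7: obs=x cand={2} pick 2 [2->2 ok]
  8: obs=x cand={2} pick 2 [2->2 ok]
  9: obs=y cand={0,1} pick 1 [2->1 ok]
  10: obs=y cand={0,1} pick 0 [1->0 ok]
  11: obs=y cand={0,1} pick 1 [0->1 ok]
  12: obs=y cand={0,1} pick 0 [1->0 ok]
  13: obs=y cand={0,1} pick 1 [0->1 ok]
  14: obs=y cand={0,1} pick 0 [1->0 ok]

0,1,0,0,1,2,2,2,2,1,0,1,0,1,0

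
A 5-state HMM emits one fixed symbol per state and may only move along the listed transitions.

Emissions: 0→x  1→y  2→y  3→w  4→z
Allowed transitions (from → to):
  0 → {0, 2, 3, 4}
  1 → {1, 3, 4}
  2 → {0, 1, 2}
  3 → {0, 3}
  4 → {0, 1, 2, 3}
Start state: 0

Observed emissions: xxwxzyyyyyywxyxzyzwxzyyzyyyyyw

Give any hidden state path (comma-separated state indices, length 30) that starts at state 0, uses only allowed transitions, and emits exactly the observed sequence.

  0: obs=x cand={0} pick 0 [start]
  1: obs=x cand={0} pick 0 [0->0 ok]
  2: obs=w cand={3} pick 3 [0->3 ok]
  3: obs=x cand={0} pick 0 [3->0 ok]
  4: obs=z cand={4} pick 4 [0->4 ok]
  5: obs=y cand={1,2} pick 2 [4->2 ok]
  6: obs=y cand={1,2} pick 2 [2->2 ok]
  7: obs=y cand={1,2} pick 1 [2->1 ok]
  8: obs=y cand={1,2} pick 1 [1->1 ok]
  9: obs=y cand={1,2} pick 1 [1->1 ok]
  10: obs=y cand={1,2} pick 1 [1->1 ok]
  11: obs=w cand={3} pick 3 [1->3 ok]
  12: obs=x cand={0} pick 0 [3->0 ok]
  13: obs=y cand={1,2} pick 2 [0->2 ok]
  14: obs=x cand={0} pick 0 [2->0 ok]
  15: obs=z cand={4} pick 4 [0->4 ok]
  16: obs=y cand={1,2} pick 1 [4->1 ok]
  17: obs=z cand={4} pick 4 [1->4 ok]
  18: obs=w cand={3} pick 3 [4->3 ok]
  19: obs=x cand={0} pick 0 [3->0 ok]
  20: obs=z cand={4} pick 4 [0->4 ok]
  21: obs=y cand={1,2} pick 2 [4->2 ok]
  22: obs=y cand={1,2} pick 1 [2->1 ok]
  23: obs=z cand={4} pick 4 [1->4 ok]
  24: obs=y cand={1,2} pick 2 [4->2 ok]
  25: obs=y cand={1,2} pick 2 [2->2 ok]
  26: obs=y cand={1,2} pick 2 [2->2 ok]
  27: obs=y cand={1,2} pick 1 [2->1 ok]
  28: obs=y cand={1,2} pick 1 [1->1 ok]
  29: obs=w cand={3} pick 3 [1->3 ok]

0,0,3,0,4,2,2,1,1,1,1,3,0,2,0,4,1,4,3,0,4,2,1,4,2,2,2,1,1,3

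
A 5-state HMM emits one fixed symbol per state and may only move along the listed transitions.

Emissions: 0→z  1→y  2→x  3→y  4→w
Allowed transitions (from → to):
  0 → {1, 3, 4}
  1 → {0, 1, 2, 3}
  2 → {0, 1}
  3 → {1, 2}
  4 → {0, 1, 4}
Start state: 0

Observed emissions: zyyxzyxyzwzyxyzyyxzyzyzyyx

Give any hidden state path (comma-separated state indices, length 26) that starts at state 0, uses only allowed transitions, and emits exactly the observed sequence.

0,1,1,2,0,3,2,1,0,4,0,1,2,1,0,3,1,2,0,1,0,1,0,3,1,2

  0: obs=z cand={0} pick 0 [start]
  1: obs=y cand={1,3} pick 1 [0->1 ok]
  2: obs=y cand={1,3} pick 1 [1->1 ok]
  3: obs=x cand={2} pick 2 [1->2 ok]
  4: obs=z cand={0} pick 0 [2->0 ok]
  5: obs=y cand={1,3} pick 3 [0->3 ok]
  6: obs=x cand={2} pick 2 [3->2 ok]
  7: obs=y cand={1,3} pick 1 [2->1 ok]
  8: obs=z cand={0} pick 0 [1->0 ok]
  9: obs=w cand={4} pick 4 [0->4 ok]
  10: obs=z cand={0} pick 0 [4->0 ok]
  11: obs=y cand={1,3} pick 1 [0->1 ok]
  12: obs=x cand={2} pick 2 [1->2 ok]
  13: obs=y cand={1,3} pick 1 [2->1 ok]
  14: obs=z cand={0} pick 0 [1->0 ok]
  15: obs=y cand={1,3} pick 3 [0->3 ok]
  16: obs=y cand={1,3} pick 1 [3->1 ok]
  17: obs=x cand={2} pick 2 [1->2 ok]
  18: obs=z cand={0} pick 0 [2->0 ok]
  19: obs=y cand={1,3} pick 1 [0->1 ok]
  20: obs=z cand={0} pick 0 [1->0 ok]
  21: obs=y cand={1,3} pick 1 [0->1 ok]
  22: obs=z cand={0} pick 0 [1->0 ok]
  23: obs=y cand={1,3} pick 3 [0->3 ok]
  24: obs=y cand={1,3} pick 1 [3->1 ok]
  25: obs=x cand={2} pick 2 [1->2 ok]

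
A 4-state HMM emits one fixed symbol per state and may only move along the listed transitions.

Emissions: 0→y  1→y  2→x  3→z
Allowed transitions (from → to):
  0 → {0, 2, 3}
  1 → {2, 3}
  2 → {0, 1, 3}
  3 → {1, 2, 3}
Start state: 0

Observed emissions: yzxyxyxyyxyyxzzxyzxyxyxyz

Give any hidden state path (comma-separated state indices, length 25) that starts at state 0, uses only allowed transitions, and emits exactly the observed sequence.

  t0 'y' -> {0,1}, take 0 (start)
  t1 'z' -> {3}, take 3 (0->3 ok)
  t2 'x' -> {2}, take 2 (3->2 ok)
  t3 'y' -> {0,1}, take 0 (2->0 ok)
  t4 'x' -> {2}, take 2 (0->2 ok)
  t5 'y' -> {0,1}, take 0 (2->0 ok)
  t6 'x' -> {2}, take 2 (0->2 ok)
  t7 'y' -> {0,1}, take 0 (2->0 ok)
  t8 'y' -> {0,1}, take 0 (0->0 ok)
  t9 'x' -> {2}, take 2 (0->2 ok)
  t10 'y' -> {0,1}, take 0 (2->0 ok)
  t11 'y' -> {0,1}, take 0 (0->0 ok)
  t12 'x' -> {2}, take 2 (0->2 ok)
  t13 'z' -> {3}, take 3 (2->3 ok)
  t14 'z' -> {3}, take 3 (3->3 ok)
  t15 'x' -> {2}, take 2 (3->2 ok)
  t16 'y' -> {0,1}, take 0 (2->0 ok)
  t17 'z' -> {3}, take 3 (0->3 ok)
  t18 'x' -> {2}, take 2 (3->2 ok)
  t19 'y' -> {0,1}, take 0 (2->0 ok)
  t20 'x' -> {2}, take 2 (0->2 ok)
  t21 'y' -> {0,1}, take 1 (2->1 ok)
  t22 'x' -> {2}, take 2 (1->2 ok)
  t23 'y' -> {0,1}, take 0 (2->0 ok)
  t24 'z' -> {3}, take 3 (0->3 ok)

0,3,2,0,2,0,2,0,0,2,0,0,2,3,3,2,0,3,2,0,2,1,2,0,3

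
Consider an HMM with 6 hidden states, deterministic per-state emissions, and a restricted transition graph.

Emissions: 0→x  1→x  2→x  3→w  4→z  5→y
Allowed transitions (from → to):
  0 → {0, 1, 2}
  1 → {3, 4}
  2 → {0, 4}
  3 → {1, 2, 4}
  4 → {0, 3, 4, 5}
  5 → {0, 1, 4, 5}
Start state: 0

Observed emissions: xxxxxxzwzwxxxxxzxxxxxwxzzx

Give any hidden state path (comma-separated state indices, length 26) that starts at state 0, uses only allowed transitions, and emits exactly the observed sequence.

  pos 0: x in {0,1,2}, choose 0; start
  pos 1: x in {0,1,2}, choose 0; 0->0 ok
  pos 2: x in {0,1,2}, choose 2; 0->2 ok
  pos 3: x in {0,1,2}, choose 0; 2->0 ok
  pos 4: x in {0,1,2}, choose 0; 0->0 ok
  pos 5: x in {0,1,2}, choose 2; 0->2 ok
  pos 6: z in {4}, choose 4; 2->4 ok
  pos 7: w in {3}, choose 3; 4->3 ok
  pos 8: z in {4}, choose 4; 3->4 ok
  pos 9: w in {3}, choose 3; 4->3 ok
  pos 10: x in {0,1,2}, choose 2; 3->2 ok
  pos 11: x in {0,1,2}, choose 0; 2->0 ok
  pos 12: x in {0,1,2}, choose 2; 0->2 ok
  pos 13: x in {0,1,2}, choose 0; 2->0 ok
  pos 14: x in {0,1,2}, choose 1; 0->1 ok
  pos 15: z in {4}, choose 4; 1->4 ok
  pos 16: x in {0,1,2}, choose 0; 4->0 ok
  pos 17: x in {0,1,2}, choose 0; 0->0 ok
  pos 18: x in {0,1,2}, choose 0; 0->0 ok
  pos 19: x in {0,1,2}, choose 0; 0->0 ok
  pos 20: x in {0,1,2}, choose 1; 0->1 ok
  pos 21: w in {3}, choose 3; 1->3 ok
  pos 22: x in {0,1,2}, choose 2; 3->2 ok
  pos 23: z in {4}, choose 4; 2->4 ok
  pos 24: z in {4}, choose 4; 4->4 ok
  pos 25: x in {0,1,2}, choose 0; 4->0 ok

0,0,2,0,0,2,4,3,4,3,2,0,2,0,1,4,0,0,0,0,1,3,2,4,4,0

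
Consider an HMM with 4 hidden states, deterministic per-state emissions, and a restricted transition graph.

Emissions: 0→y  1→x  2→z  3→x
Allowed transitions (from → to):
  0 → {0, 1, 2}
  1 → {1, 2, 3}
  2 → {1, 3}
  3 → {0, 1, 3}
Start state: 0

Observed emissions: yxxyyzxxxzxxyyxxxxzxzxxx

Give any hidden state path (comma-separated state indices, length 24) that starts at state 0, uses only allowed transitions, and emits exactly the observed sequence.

0,1,3,0,0,2,1,1,1,2,3,3,0,0,1,3,3,1,2,1,2,3,3,1

  pos 0: y in {0}, choose 0; start
  pos 1: x in {1,3}, choose 1; 0->1 ok
  pos 2: x in {1,3}, choose 3; 1->3 ok
  pos 3: y in {0}, choose 0; 3->0 ok
  pos 4: y in {0}, choose 0; 0->0 ok
  pos 5: z in {2}, choose 2; 0->2 ok
  pos 6: x in {1,3}, choose 1; 2->1 ok
  pos 7: x in {1,3}, choose 1; 1->1 ok
  pos 8: x in {1,3}, choose 1; 1->1 ok
  pos 9: z in {2}, choose 2; 1->2 ok
  pos 10: x in {1,3}, choose 3; 2->3 ok
  pos 11: x in {1,3}, choose 3; 3->3 ok
  pos 12: y in {0}, choose 0; 3->0 ok
  pos 13: y in {0}, choose 0; 0->0 ok
  pos 14: x in {1,3}, choose 1; 0->1 ok
  pos 15: x in {1,3}, choose 3; 1->3 ok
  pos 16: x in {1,3}, choose 3; 3->3 ok
  pos 17: x in {1,3}, choose 1; 3->1 ok
  pos 18: z in {2}, choose 2; 1->2 ok
  pos 19: x in {1,3}, choose 1; 2->1 ok
  pos 20: z in {2}, choose 2; 1->2 ok
  pos 21: x in {1,3}, choose 3; 2->3 ok
  pos 22: x in {1,3}, choose 3; 3->3 ok
  pos 23: x in {1,3}, choose 1; 3->1 ok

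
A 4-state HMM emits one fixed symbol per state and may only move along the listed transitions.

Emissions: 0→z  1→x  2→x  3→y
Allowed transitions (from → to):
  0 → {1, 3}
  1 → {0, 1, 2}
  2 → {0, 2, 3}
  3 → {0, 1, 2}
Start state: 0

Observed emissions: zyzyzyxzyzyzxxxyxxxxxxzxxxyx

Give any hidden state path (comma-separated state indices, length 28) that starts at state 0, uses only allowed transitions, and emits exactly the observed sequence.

0,3,0,3,0,3,2,0,3,0,3,0,1,1,2,3,1,1,1,1,1,1,0,1,2,2,3,2

  0: obs=z cand={0} pick 0 [start]
  1: obs=y cand={3} pick 3 [0->3 ok]
  2: obs=z cand={0} pick 0 [3->0 ok]
  3: obs=y cand={3} pick 3 [0->3 ok]
  4: obs=z cand={0} pick 0 [3->0 ok]
  5: obs=y cand={3} pick 3 [0->3 ok]
  6: obs=x cand={1,2} pick 2 [3->2 ok]
  7: obs=z cand={0} pick 0 [2->0 ok]
  8: obs=y cand={3} pick 3 [0->3 ok]
  9: obs=z cand={0} pick 0 [3->0 ok]
  10: obs=y cand={3} pick 3 [0->3 ok]
  11: obs=z cand={0} pick 0 [3->0 ok]
  12: obs=x cand={1,2} pick 1 [0->1 ok]
  13: obs=x cand={1,2} pick 1 [1->1 ok]
  14: obs=x cand={1,2} pick 2 [1->2 ok]
  15: obs=y cand={3} pick 3 [2->3 ok]
  16: obs=x cand={1,2} pick 1 [3->1 ok]
  17: obs=x cand={1,2} pick 1 [1->1 ok]
  18: obs=x cand={1,2} pick 1 [1->1 ok]
  19: obs=x cand={1,2} pick 1 [1->1 ok]
  20: obs=x cand={1,2} pick 1 [1->1 ok]
  21: obs=x cand={1,2} pick 1 [1->1 ok]
  22: obs=z cand={0} pick 0 [1->0 ok]
  23: obs=x cand={1,2} pick 1 [0->1 ok]
  24: obs=x cand={1,2} pick 2 [1->2 ok]
  25: obs=x cand={1,2} pick 2 [2->2 ok]
  26: obs=y cand={3} pick 3 [2->3 ok]
  27: obs=x cand={1,2} pick 2 [3->2 ok]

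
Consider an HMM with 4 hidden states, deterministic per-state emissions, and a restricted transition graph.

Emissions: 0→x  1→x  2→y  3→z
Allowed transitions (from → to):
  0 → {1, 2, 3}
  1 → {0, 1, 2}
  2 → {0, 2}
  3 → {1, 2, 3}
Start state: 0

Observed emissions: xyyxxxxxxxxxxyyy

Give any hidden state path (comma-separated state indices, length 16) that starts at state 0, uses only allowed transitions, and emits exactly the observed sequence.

  t0 'x' -> {0,1}, take 0 (start)
  t1 'y' -> {2}, take 2 (0->2 ok)
  t2 'y' -> {2}, take 2 (2->2 ok)
  t3 'x' -> {0,1}, take 0 (2->0 ok)
  t4 'x' -> {0,1}, take 1 (0->1 ok)
  t5 'x' -> {0,1}, take 0 (1->0 ok)
  t6 'x' -> {0,1}, take 1 (0->1 ok)
  t7 'x' -> {0,1}, take 1 (1->1 ok)
  t8 'x' -> {0,1}, take 1 (1->1 ok)
  t9 'x' -> {0,1}, take 1 (1->1 ok)
  t10 'x' -> {0,1}, take 1 (1->1 ok)
  t11 'x' -> {0,1}, take 1 (1->1 ok)
  t12 'x' -> {0,1}, take 0 (1->0 ok)
  t13 'y' -> {2}, take 2 (0->2 ok)
  t14 'y' -> {2}, take 2 (2->2 ok)
  t15 'y' -> {2}, take 2 (2->2 ok)

0,2,2,0,1,0,1,1,1,1,1,1,0,2,2,2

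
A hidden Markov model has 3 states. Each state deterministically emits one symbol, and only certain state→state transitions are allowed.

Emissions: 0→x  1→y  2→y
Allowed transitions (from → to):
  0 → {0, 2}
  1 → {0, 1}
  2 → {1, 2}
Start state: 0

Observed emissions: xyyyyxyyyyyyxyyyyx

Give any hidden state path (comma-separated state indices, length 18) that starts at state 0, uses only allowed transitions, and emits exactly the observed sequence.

0,2,1,1,1,0,2,2,2,2,2,1,0,2,1,1,1,0

  pos 0: x in {0}, choose 0; start
  pos 1: y in {1,2}, choose 2; 0->2 ok
  pos 2: y in {1,2}, choose 1; 2->1 ok
  pos 3: y in {1,2}, choose 1; 1->1 ok
  pos 4: y in {1,2}, choose 1; 1->1 ok
  pos 5: x in {0}, choose 0; 1->0 ok
  pos 6: y in {1,2}, choose 2; 0->2 ok
  pos 7: y in {1,2}, choose 2; 2->2 ok
  pos 8: y in {1,2}, choose 2; 2->2 ok
  pos 9: y in {1,2}, choose 2; 2->2 ok
  pos 10: y in {1,2}, choose 2; 2->2 ok
  pos 11: y in {1,2}, choose 1; 2->1 ok
  pos 12: x in {0}, choose 0; 1->0 ok
  pos 13: y in {1,2}, choose 2; 0->2 ok
  pos 14: y in {1,2}, choose 1; 2->1 ok
  pos 15: y in {1,2}, choose 1; 1->1 ok
  pos 16: y in {1,2}, choose 1; 1->1 ok
  pos 17: x in {0}, choose 0; 1->0 ok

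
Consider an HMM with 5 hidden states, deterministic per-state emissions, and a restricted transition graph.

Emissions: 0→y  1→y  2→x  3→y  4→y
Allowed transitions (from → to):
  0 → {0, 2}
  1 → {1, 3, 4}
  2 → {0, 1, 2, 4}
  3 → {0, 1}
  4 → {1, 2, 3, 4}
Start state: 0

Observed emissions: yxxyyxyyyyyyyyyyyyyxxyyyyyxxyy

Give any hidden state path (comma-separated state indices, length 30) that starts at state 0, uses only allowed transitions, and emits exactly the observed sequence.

  pos 0: y in {0,1,3,4}, choose 0; start
  pos 1: x in {2}, choose 2; 0->2 ok
  pos 2: x in {2}, choose 2; 2->2 ok
  pos 3: y in {0,1,3,4}, choose 1; 2->1 ok
  pos 4: y in {0,1,3,4}, choose 4; 1->4 ok
  pos 5: x in {2}, choose 2; 4->2 ok
  pos 6: y in {0,1,3,4}, choose 4; 2->4 ok
  pos 7: y in {0,1,3,4}, choose 4; 4->4 ok
  pos 8: y in {0,1,3,4}, choose 4; 4->4 ok
  pos 9: y in {0,1,3,4}, choose 4; 4->4 ok
  pos 10: y in {0,1,3,4}, choose 1; 4->1 ok
  pos 11: y in {0,1,3,4}, choose 3; 1->3 ok
  pos 12: y in {0,1,3,4}, choose 1; 3->1 ok
  pos 13: y in {0,1,3,4}, choose 1; 1->1 ok
  pos 14: y in {0,1,3,4}, choose 3; 1->3 ok
  pos 15: y in {0,1,3,4}, choose 0; 3->0 ok
  pos 16: y in {0,1,3,4}, choose 0; 0->0 ok
  pos 17: y in {0,1,3,4}, choose 0; 0->0 ok
  pos 18: y in {0,1,3,4}, choose 0; 0->0 ok
  pos 19: x in {2}, choose 2; 0->2 ok
  pos 20: x in {2}, choose 2; 2->2 ok
  pos 21: y in {0,1,3,4}, choose 4; 2->4 ok
  pos 22: y in {0,1,3,4}, choose 3; 4->3 ok
  pos 23: y in {0,1,3,4}, choose 0; 3->0 ok
  pos 24: y in {0,1,3,4}, choose 0; 0->0 ok
  pos 25: y in {0,1,3,4}, choose 0; 0->0 ok
  pos 26: x in {2}, choose 2; 0->2 ok
  pos 27: x in {2}, choose 2; 2->2 ok
  pos 28: y in {0,1,3,4}, choose 1; 2->1 ok
  pos 29: y in {0,1,3,4}, choose 1; 1->1 ok

0,2,2,1,4,2,4,4,4,4,1,3,1,1,3,0,0,0,0,2,2,4,3,0,0,0,2,2,1,1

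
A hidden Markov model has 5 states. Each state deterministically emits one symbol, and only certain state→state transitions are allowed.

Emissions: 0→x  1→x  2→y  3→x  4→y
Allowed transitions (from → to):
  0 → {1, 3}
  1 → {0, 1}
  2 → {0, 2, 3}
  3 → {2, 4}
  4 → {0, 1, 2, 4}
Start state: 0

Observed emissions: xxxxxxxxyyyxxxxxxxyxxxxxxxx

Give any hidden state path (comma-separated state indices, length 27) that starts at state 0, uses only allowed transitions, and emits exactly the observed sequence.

0,1,1,1,0,1,0,3,4,2,2,0,1,1,0,1,0,3,4,1,0,1,0,1,1,0,3

  pos 0: x in {0,1,3}, choose 0; start
  pos 1: x in {0,1,3}, choose 1; 0->1 ok
  pos 2: x in {0,1,3}, choose 1; 1->1 ok
  pos 3: x in {0,1,3}, choose 1; 1->1 ok
  pos 4: x in {0,1,3}, choose 0; 1->0 ok
  pos 5: x in {0,1,3}, choose 1; 0->1 ok
  pos 6: x in {0,1,3}, choose 0; 1->0 ok
  pos 7: x in {0,1,3}, choose 3; 0->3 ok
  pos 8: y in {2,4}, choose 4; 3->4 ok
  pos 9: y in {2,4}, choose 2; 4->2 ok
  pos 10: y in {2,4}, choose 2; 2->2 ok
  pos 11: x in {0,1,3}, choose 0; 2->0 ok
  pos 12: x in {0,1,3}, choose 1; 0->1 ok
  pos 13: x in {0,1,3}, choose 1; 1->1 ok
  pos 14: x in {0,1,3}, choose 0; 1->0 ok
  pos 15: x in {0,1,3}, choose 1; 0->1 ok
  pos 16: x in {0,1,3}, choose 0; 1->0 ok
  pos 17: x in {0,1,3}, choose 3; 0->3 ok
  pos 18: y in {2,4}, choose 4; 3->4 ok
  pos 19: x in {0,1,3}, choose 1; 4->1 ok
  pos 20: x in {0,1,3}, choose 0; 1->0 ok
  pos 21: x in {0,1,3}, choose 1; 0->1 ok
  pos 22: x in {0,1,3}, choose 0; 1->0 ok
  pos 23: x in {0,1,3}, choose 1; 0->1 ok
  pos 24: x in {0,1,3}, choose 1; 1->1 ok
  pos 25: x in {0,1,3}, choose 0; 1->0 ok
  pos 26: x in {0,1,3}, choose 3; 0->3 ok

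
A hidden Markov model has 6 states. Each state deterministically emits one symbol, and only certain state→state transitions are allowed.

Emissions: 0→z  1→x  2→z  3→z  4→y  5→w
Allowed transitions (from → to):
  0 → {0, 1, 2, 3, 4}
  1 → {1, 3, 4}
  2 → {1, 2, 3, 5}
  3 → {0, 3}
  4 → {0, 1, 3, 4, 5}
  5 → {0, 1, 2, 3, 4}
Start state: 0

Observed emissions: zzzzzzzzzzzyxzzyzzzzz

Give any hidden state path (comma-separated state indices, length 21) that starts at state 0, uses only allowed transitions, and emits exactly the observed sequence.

0,2,2,2,2,3,0,3,3,3,0,4,1,3,0,4,3,3,0,0,3

  0: obs=z cand={0,2,3} pick 0 [start]
  1: obs=z cand={0,2,3} pick 2 [0->2 ok]
  2: obs=z cand={0,2,3} pick 2 [2->2 ok]
  3: obs=z cand={0,2,3} pick 2 [2->2 ok]
  4: obs=z cand={0,2,3} pick 2 [2->2 ok]
  5: obs=z cand={0,2,3} pick 3 [2->3 ok]
  6: obs=z cand={0,2,3} pick 0 [3->0 ok]
  7: obs=z cand={0,2,3} pick 3 [0->3 ok]
  8: obs=z cand={0,2,3} pick 3 [3->3 ok]
  9: obs=z cand={0,2,3} pick 3 [3->3 ok]
  10: obs=z cand={0,2,3} pick 0 [3->0 ok]
  11: obs=y cand={4} pick 4 [0->4 ok]
  12: obs=x cand={1} pick 1 [4->1 ok]
  13: obs=z cand={0,2,3} pick 3 [1->3 ok]
  14: obs=z cand={0,2,3} pick 0 [3->0 ok]
  15: obs=y cand={4} pick 4 [0->4 ok]
  16: obs=z cand={0,2,3} pick 3 [4->3 ok]
  17: obs=z cand={0,2,3} pick 3 [3->3 ok]
  18: obs=z cand={0,2,3} pick 0 [3->0 ok]
  19: obs=z cand={0,2,3} pick 0 [0->0 ok]
  20: obs=z cand={0,2,3} pick 3 [0->3 ok]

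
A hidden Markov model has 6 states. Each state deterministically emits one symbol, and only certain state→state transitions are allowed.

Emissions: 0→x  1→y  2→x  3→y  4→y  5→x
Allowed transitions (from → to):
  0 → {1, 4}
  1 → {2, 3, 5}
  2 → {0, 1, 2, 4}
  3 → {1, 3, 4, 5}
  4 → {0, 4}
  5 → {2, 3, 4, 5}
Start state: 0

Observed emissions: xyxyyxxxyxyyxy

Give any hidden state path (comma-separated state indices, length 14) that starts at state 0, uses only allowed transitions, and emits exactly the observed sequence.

  [0] x  {0,2,5}  => 0  start
  [1] y  {1,3,4}  => 1  0->1 ok
  [2] x  {0,2,5}  => 5  1->5 ok
  [3] y  {1,3,4}  => 3  5->3 ok
  [4] y  {1,3,4}  => 1  3->1 ok
  [5] x  {0,2,5}  => 2  1->2 ok
  [6] x  {0,2,5}  => 2  2->2 ok
  [7] x  {0,2,5}  => 0  2->0 ok
  [8] y  {1,3,4}  => 1  0->1 ok
  [9] x  {0,2,5}  => 5  1->5 ok
  [10] y  {1,3,4}  => 4  5->4 ok
  [11] y  {1,3,4}  => 4  4->4 ok
  [12] x  {0,2,5}  => 0  4->0 ok
  [13] y  {1,3,4}  => 1  0->1 ok

0,1,5,3,1,2,2,0,1,5,4,4,0,1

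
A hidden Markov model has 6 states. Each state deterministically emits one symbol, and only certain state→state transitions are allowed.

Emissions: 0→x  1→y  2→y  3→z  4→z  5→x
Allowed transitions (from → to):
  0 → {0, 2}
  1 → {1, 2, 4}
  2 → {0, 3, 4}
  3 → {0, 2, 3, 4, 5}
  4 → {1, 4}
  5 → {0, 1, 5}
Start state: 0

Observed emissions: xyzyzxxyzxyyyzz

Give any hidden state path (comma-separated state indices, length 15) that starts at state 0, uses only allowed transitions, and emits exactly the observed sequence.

  t0 'x' -> {0,5}, take 0 (start)
  t1 'y' -> {1,2}, take 2 (0->2 ok)
  t2 'z' -> {3,4}, take 3 (2->3 ok)
  t3 'y' -> {1,2}, take 2 (3->2 ok)
  t4 'z' -> {3,4}, take 3 (2->3 ok)
  t5 'x' -> {0,5}, take 0 (3->0 ok)
  t6 'x' -> {0,5}, take 0 (0->0 ok)
  t7 'y' -> {1,2}, take 2 (0->2 ok)
  t8 'z' -> {3,4}, take 3 (2->3 ok)
  t9 'x' -> {0,5}, take 5 (3->5 ok)
  t10 'y' -> {1,2}, take 1 (5->1 ok)
  t11 'y' -> {1,2}, take 1 (1->1 ok)
  t12 'y' -> {1,2}, take 2 (1->2 ok)
  t13 'z' -> {3,4}, take 3 (2->3 ok)
  t14 'z' -> {3,4}, take 3 (3->3 ok)

0,2,3,2,3,0,0,2,3,5,1,1,2,3,3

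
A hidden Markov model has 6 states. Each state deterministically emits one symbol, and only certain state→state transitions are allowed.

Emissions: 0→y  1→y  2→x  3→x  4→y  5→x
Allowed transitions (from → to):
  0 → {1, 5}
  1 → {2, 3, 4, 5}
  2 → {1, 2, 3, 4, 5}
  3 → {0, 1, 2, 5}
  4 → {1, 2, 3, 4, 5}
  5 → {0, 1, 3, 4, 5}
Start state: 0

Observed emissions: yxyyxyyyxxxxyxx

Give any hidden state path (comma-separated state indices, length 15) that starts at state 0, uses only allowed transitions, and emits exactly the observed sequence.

0,5,1,4,2,4,4,1,3,5,3,2,1,2,5

  pos 0: y in {0,1,4}, choose 0; start
  pos 1: x in {2,3,5}, choose 5; 0->5 ok
  pos 2: y in {0,1,4}, choose 1; 5->1 ok
  pos 3: y in {0,1,4}, choose 4; 1->4 ok
  pos 4: x in {2,3,5}, choose 2; 4->2 ok
  pos 5: y in {0,1,4}, choose 4; 2->4 ok
  pos 6: y in {0,1,4}, choose 4; 4->4 ok
  pos 7: y in {0,1,4}, choose 1; 4->1 ok
  pos 8: x in {2,3,5}, choose 3; 1->3 ok
  pos 9: x in {2,3,5}, choose 5; 3->5 ok
  pos 10: x in {2,3,5}, choose 3; 5->3 ok
  pos 11: x in {2,3,5}, choose 2; 3->2 ok
  pos 12: y in {0,1,4}, choose 1; 2->1 ok
  pos 13: x in {2,3,5}, choose 2; 1->2 ok
  pos 14: x in {2,3,5}, choose 5; 2->5 ok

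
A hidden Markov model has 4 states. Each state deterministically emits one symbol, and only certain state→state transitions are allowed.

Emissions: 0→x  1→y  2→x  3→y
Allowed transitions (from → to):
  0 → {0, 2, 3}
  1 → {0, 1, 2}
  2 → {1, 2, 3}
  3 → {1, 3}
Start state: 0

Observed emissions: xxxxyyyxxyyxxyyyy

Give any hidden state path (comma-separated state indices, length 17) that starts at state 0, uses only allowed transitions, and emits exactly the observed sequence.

0,0,0,2,3,1,1,0,2,3,1,0,0,3,3,3,1

  0: obs=x cand={0,2} pick 0 [start]
  1: obs=x cand={0,2} pick 0 [0->0 ok]
  2: obs=x cand={0,2} pick 0 [0->0 ok]
  3: obs=x cand={0,2} pick 2 [0->2 ok]
  4: obs=y cand={1,3} pick 3 [2->3 ok]
  5: obs=y cand={1,3} pick 1 [3->1 ok]
  6: obs=y cand={1,3} pick 1 [1->1 ok]
  7: obs=x cand={0,2} pick 0 [1->0 ok]
  8: obs=x cand={0,2} pick 2 [0->2 ok]
  9: obs=y cand={1,3} pick 3 [2->3 ok]
  10: obs=y cand={1,3} pick 1 [3->1 ok]
  11: obs=x cand={0,2} pick 0 [1->0 ok]
  12: obs=x cand={0,2} pick 0 [0->0 ok]
  13: obs=y cand={1,3} pick 3 [0->3 ok]
  14: obs=y cand={1,3} pick 3 [3->3 ok]
  15: obs=y cand={1,3} pick 3 [3->3 ok]
  16: obs=y cand={1,3} pick 1 [3->1 ok]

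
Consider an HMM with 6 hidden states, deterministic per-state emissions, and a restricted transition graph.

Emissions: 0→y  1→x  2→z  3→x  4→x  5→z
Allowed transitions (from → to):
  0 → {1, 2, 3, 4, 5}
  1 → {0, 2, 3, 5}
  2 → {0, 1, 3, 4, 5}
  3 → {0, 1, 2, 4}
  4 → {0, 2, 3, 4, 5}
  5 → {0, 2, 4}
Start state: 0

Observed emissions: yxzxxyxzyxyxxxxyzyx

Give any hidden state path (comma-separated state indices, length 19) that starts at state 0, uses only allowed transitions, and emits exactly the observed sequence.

0,3,2,3,1,0,1,5,0,1,0,3,4,3,4,0,5,0,4

  t0 'y' -> {0}, take 0 (start)
  t1 'x' -> {1,3,4}, take 3 (0->3 ok)
  t2 'z' -> {2,5}, take 2 (3->2 ok)
  t3 'x' -> {1,3,4}, take 3 (2->3 ok)
  t4 'x' -> {1,3,4}, take 1 (3->1 ok)
  t5 'y' -> {0}, take 0 (1->0 ok)
  t6 'x' -> {1,3,4}, take 1 (0->1 ok)
  t7 'z' -> {2,5}, take 5 (1->5 ok)
  t8 'y' -> {0}, take 0 (5->0 ok)
  t9 'x' -> {1,3,4}, take 1 (0->1 ok)
  t10 'y' -> {0}, take 0 (1->0 ok)
  t11 'x' -> {1,3,4}, take 3 (0->3 ok)
  t12 'x' -> {1,3,4}, take 4 (3->4 ok)
  t13 'x' -> {1,3,4}, take 3 (4->3 ok)
  t14 'x' -> {1,3,4}, take 4 (3->4 ok)
  t15 'y' -> {0}, take 0 (4->0 ok)
  t16 'z' -> {2,5}, take 5 (0->5 ok)
  t17 'y' -> {0}, take 0 (5->0 ok)
  t18 'x' -> {1,3,4}, take 4 (0->4 ok)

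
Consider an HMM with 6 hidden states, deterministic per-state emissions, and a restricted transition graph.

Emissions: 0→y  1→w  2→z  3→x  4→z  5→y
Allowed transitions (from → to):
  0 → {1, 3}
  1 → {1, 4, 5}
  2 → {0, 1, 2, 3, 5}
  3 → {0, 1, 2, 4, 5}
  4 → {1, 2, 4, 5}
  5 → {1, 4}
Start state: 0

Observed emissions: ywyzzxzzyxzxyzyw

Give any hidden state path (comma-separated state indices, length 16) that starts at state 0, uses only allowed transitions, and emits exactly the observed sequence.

0,1,5,4,2,3,2,2,0,3,2,3,5,4,5,1

  0: obs=y cand={0,5} pick 0 [start]
  1: obs=w cand={1} pick 1 [0->1 ok]
  2: obs=y cand={0,5} pick 5 [1->5 ok]
  3: obs=z cand={2,4} pick 4 [5->4 ok]
  4: obs=z cand={2,4} pick 2 [4->2 ok]
  5: obs=x cand={3} pick 3 [2->3 ok]
  6: obs=z cand={2,4} pick 2 [3->2 ok]
  7: obs=z cand={2,4} pick 2 [2->2 ok]
  8: obs=y cand={0,5} pick 0 [2->0 ok]
  9: obs=x cand={3} pick 3 [0->3 ok]
  10: obs=z cand={2,4} pick 2 [3->2 ok]
  11: obs=x cand={3} pick 3 [2->3 ok]
  12: obs=y cand={0,5} pick 5 [3->5 ok]
  13: obs=z cand={2,4} pick 4 [5->4 ok]
  14: obs=y cand={0,5} pick 5 [4->5 ok]
  15: obs=w cand={1} pick 1 [5->1 ok]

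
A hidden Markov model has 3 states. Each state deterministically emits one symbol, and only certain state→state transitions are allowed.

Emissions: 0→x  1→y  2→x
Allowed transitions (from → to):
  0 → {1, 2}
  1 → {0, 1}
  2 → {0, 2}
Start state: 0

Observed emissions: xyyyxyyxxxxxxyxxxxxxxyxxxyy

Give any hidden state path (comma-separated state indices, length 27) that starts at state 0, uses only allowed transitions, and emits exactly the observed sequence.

  0: obs=x cand={0,2} pick 0 [start]
  1: obs=y cand={1} pick 1 [0->1 ok]
  2: obs=y cand={1} pick 1 [1->1 ok]
  3: obs=y cand={1} pick 1 [1->1 ok]
  4: obs=x cand={0,2} pick 0 [1->0 ok]
  5: obs=y cand={1} pick 1 [0->1 ok]
  6: obs=y cand={1} pick 1 [1->1 ok]
  7: obs=x cand={0,2} pick 0 [1->0 ok]
  8: obs=x cand={0,2} pick 2 [0->2 ok]
  9: obs=x cand={0,2} pick 2 [2->2 ok]
  10: obs=x cand={0,2} pick 2 [2->2 ok]
  11: obs=x cand={0,2} pick 2 [2->2 ok]
  12: obs=x cand={0,2} pick 0 [2->0 ok]
  13: obs=y cand={1} pick 1 [0->1 ok]
  14: obs=x cand={0,2} pick 0 [1->0 ok]
  15: obs=x cand={0,2} pick 2 [0->2 ok]
  16: obs=x cand={0,2} pick 0 [2->0 ok]
  17: obs=x cand={0,2} pick 2 [0->2 ok]
  18: obs=x cand={0,2} pick 2 [2->2 ok]
  19: obs=x cand={0,2} pick 2 [2->2 ok]
  20: obs=x cand={0,2} pick 0 [2->0 ok]
  21: obs=y cand={1} pick 1 [0->1 ok]
  22: obs=x cand={0,2} pick 0 [1->0 ok]
  23: obs=x cand={0,2} pick 2 [0->2 ok]
  24: obs=x cand={0,2} pick 0 [2->0 ok]
  25: obs=y cand={1} pick 1 [0->1 ok]
  26: obs=y cand={1} pick 1 [1->1 ok]

0,1,1,1,0,1,1,0,2,2,2,2,0,1,0,2,0,2,2,2,0,1,0,2,0,1,1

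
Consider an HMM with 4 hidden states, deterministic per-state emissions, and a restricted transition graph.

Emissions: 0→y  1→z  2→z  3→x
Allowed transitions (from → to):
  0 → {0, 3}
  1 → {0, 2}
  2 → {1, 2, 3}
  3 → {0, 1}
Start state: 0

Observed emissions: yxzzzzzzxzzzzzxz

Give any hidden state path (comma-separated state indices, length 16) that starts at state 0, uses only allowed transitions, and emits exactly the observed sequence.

0,3,1,2,1,2,2,2,3,1,2,1,2,2,3,1

  0: obs=y cand={0} pick 0 [start]
  1: obs=x cand={3} pick 3 [0->3 ok]
  2: obs=z cand={1,2} pick 1 [3->1 ok]
  3: obs=z cand={1,2} pick 2 [1->2 ok]
  4: obs=z cand={1,2} pick 1 [2->1 ok]
  5: obs=z cand={1,2} pick 2 [1->2 ok]
  6: obs=z cand={1,2} pick 2 [2->2 ok]
  7: obs=z cand={1,2} pick 2 [2->2 ok]
  8: obs=x cand={3} pick 3 [2->3 ok]
  9: obs=z cand={1,2} pick 1 [3->1 ok]
  10: obs=z cand={1,2} pick 2 [1->2 ok]
  11: obs=z cand={1,2} pick 1 [2->1 ok]
  12: obs=z cand={1,2} pick 2 [1->2 ok]
  13: obs=z cand={1,2} pick 2 [2->2 ok]
  14: obs=x cand={3} pick 3 [2->3 ok]
  15: obs=z cand={1,2} pick 1 [3->1 ok]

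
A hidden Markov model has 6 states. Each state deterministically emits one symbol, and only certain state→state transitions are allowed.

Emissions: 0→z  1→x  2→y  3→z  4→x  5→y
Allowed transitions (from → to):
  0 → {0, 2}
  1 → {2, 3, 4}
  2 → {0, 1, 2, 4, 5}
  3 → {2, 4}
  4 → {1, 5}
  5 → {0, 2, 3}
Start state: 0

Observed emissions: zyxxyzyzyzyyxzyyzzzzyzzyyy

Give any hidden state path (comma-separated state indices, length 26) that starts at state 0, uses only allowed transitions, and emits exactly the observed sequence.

  t0 'z' -> {0,3}, take 0 (start)
  t1 'y' -> {2,5}, take 2 (0->2 ok)
  t2 'x' -> {1,4}, take 1 (2->1 ok)
  t3 'x' -> {1,4}, take 4 (1->4 ok)
  t4 'y' -> {2,5}, take 5 (4->5 ok)
  t5 'z' -> {0,3}, take 3 (5->3 ok)
  t6 'y' -> {2,5}, take 2 (3->2 ok)
  t7 'z' -> {0,3}, take 0 (2->0 ok)
  t8 'y' -> {2,5}, take 2 (0->2 ok)
  t9 'z' -> {0,3}, take 0 (2->0 ok)
  t10 'y' -> {2,5}, take 2 (0->2 ok)
  t11 'y' -> {2,5}, take 2 (2->2 ok)
  t12 'x' -> {1,4}, take 1 (2->1 ok)
  t13 'z' -> {0,3}, take 3 (1->3 ok)
  t14 'y' -> {2,5}, take 2 (3->2 ok)
  t15 'y' -> {2,5}, take 5 (2->5 ok)
  t16 'z' -> {0,3}, take 0 (5->0 ok)
  t17 'z' -> {0,3}, take 0 (0->0 ok)
  t18 'z' -> {0,3}, take 0 (0->0 ok)
  t19 'z' -> {0,3}, take 0 (0->0 ok)
  t20 'y' -> {2,5}, take 2 (0->2 ok)
  t21 'z' -> {0,3}, take 0 (2->0 ok)
  t22 'z' -> {0,3}, take 0 (0->0 ok)
  t23 'y' -> {2,5}, take 2 (0->2 ok)
  t24 'y' -> {2,5}, take 2 (2->2 ok)
  t25 'y' -> {2,5}, take 5 (2->5 ok)

0,2,1,4,5,3,2,0,2,0,2,2,1,3,2,5,0,0,0,0,2,0,0,2,2,5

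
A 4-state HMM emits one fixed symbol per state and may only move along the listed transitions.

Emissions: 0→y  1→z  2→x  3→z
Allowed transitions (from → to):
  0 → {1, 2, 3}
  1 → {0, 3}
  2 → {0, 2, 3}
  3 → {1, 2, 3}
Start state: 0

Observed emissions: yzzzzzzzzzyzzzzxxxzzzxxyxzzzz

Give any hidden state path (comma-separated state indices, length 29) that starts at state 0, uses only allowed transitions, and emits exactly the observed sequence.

0,3,3,3,1,3,3,1,3,1,0,3,3,1,3,2,2,2,3,1,3,2,2,0,2,3,3,3,1

  pos 0: y in {0}, choose 0; start
  pos 1: z in {1,3}, choose 3; 0->3 ok
  pos 2: z in {1,3}, choose 3; 3->3 ok
  pos 3: z in {1,3}, choose 3; 3->3 ok
  pos 4: z in {1,3}, choose 1; 3->1 ok
  pos 5: z in {1,3}, choose 3; 1->3 ok
  pos 6: z in {1,3}, choose 3; 3->3 ok
  pos 7: z in {1,3}, choose 1; 3->1 ok
  pos 8: z in {1,3}, choose 3; 1->3 ok
  pos 9: z in {1,3}, choose 1; 3->1 ok
  pos 10: y in {0}, choose 0; 1->0 ok
  pos 11: z in {1,3}, choose 3; 0->3 ok
  pos 12: z in {1,3}, choose 3; 3->3 ok
  pos 13: z in {1,3}, choose 1; 3->1 ok
  pos 14: z in {1,3}, choose 3; 1->3 ok
  pos 15: x in {2}, choose 2; 3->2 ok
  pos 16: x in {2}, choose 2; 2->2 ok
  pos 17: x in {2}, choose 2; 2->2 ok
  pos 18: z in {1,3}, choose 3; 2->3 ok
  pos 19: z in {1,3}, choose 1; 3->1 ok
  pos 20: z in {1,3}, choose 3; 1->3 ok
  pos 21: x in {2}, choose 2; 3->2 ok
  pos 22: x in {2}, choose 2; 2->2 ok
  pos 23: y in {0}, choose 0; 2->0 ok
  pos 24: x in {2}, choose 2; 0->2 ok
  pos 25: z in {1,3}, choose 3; 2->3 ok
  pos 26: z in {1,3}, choose 3; 3->3 ok
  pos 27: z in {1,3}, choose 3; 3->3 ok
  pos 28: z in {1,3}, choose 1; 3->1 ok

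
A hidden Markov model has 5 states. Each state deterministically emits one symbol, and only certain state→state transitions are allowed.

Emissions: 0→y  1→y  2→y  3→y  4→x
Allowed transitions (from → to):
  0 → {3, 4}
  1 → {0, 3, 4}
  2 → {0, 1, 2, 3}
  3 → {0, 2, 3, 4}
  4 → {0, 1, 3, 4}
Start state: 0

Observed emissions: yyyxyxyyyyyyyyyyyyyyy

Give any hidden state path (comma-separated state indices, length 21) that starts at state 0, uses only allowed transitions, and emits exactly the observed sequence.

  0: obs=y cand={0,1,2,3} pick 0 [start]
  1: obs=y cand={0,1,2,3} pick 3 [0->3 ok]
  2: obs=y cand={0,1,2,3} pick 0 [3->0 ok]
  3: obs=x cand={4} pick 4 [0->4 ok]
  4: obs=y cand={0,1,2,3} pick 1 [4->1 ok]
  5: obs=x cand={4} pick 4 [1->4 ok]
  6: obs=y cand={0,1,2,3} pick 0 [4->0 ok]
  7: obs=y cand={0,1,2,3} pick 3 [0->3 ok]
  8: obs=y cand={0,1,2,3} pick 2 [3->2 ok]
  9: obs=y cand={0,1,2,3} pick 1 [2->1 ok]
  10: obs=y cand={0,1,2,3} pick 0 [1->0 ok]
  11: obs=y cand={0,1,2,3} pick 3 [0->3 ok]
  12: obs=y cand={0,1,2,3} pick 2 [3->2 ok]
  13: obs=y cand={0,1,2,3} pick 0 [2->0 ok]
  14: obs=y cand={0,1,2,3} pick 3 [0->3 ok]
  15: obs=y cand={0,1,2,3} pick 3 [3->3 ok]
  16: obs=y cand={0,1,2,3} pick 2 [3->2 ok]
  17: obs=y cand={0,1,2,3} pick 2 [2->2 ok]
  18: obs=y cand={0,1,2,3} pick 0 [2->0 ok]
  19: obs=y cand={0,1,2,3} pick 3 [0->3 ok]
  20: obs=y cand={0,1,2,3} pick 0 [3->0 ok]

0,3,0,4,1,4,0,3,2,1,0,3,2,0,3,3,2,2,0,3,0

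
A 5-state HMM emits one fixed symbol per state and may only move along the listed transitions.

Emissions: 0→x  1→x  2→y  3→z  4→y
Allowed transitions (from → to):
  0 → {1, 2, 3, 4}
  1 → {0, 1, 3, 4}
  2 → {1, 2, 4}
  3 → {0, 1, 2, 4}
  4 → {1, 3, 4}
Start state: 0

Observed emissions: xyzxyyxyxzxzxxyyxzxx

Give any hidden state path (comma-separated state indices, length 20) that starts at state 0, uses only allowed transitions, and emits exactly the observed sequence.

  [0] x  {0,1}  => 0  start
  [1] y  {2,4}  => 4  0->4 ok
  [2] z  {3}  => 3  4->3 ok
  [3] x  {0,1}  => 0  3->0 ok
  [4] y  {2,4}  => 2  0->2 ok
  [5] y  {2,4}  => 4  2->4 ok
  [6] x  {0,1}  => 1  4->1 ok
  [7] y  {2,4}  => 4  1->4 ok
  [8] x  {0,1}  => 1  4->1 ok
  [9] z  {3}  => 3  1->3 ok
  [10] x  {0,1}  => 1  3->1 ok
  [11] z  {3}  => 3  1->3 ok
  [12] x  {0,1}  => 0  3->0 ok
  [13] x  {0,1}  => 1  0->1 ok
  [14] y  {2,4}  => 4  1->4 ok
  [15] y  {2,4}  => 4  4->4 ok
  [16] x  {0,1}  => 1  4->1 ok
  [17] z  {3}  => 3  1->3 ok
  [18] x  {0,1}  => 0  3->0 ok
  [19] x  {0,1}  => 1  0->1 ok

0,4,3,0,2,4,1,4,1,3,1,3,0,1,4,4,1,3,0,1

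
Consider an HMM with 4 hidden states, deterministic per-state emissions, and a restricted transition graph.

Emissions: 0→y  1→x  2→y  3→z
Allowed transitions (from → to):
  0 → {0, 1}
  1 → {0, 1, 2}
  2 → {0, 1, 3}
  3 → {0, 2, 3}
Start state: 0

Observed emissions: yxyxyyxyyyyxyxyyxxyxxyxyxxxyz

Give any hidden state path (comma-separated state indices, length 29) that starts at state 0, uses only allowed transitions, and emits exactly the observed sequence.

0,1,2,1,0,0,1,0,0,0,0,1,2,1,0,0,1,1,0,1,1,2,1,0,1,1,1,2,3

  0: obs=y cand={0,2} pick 0 [start]
  1: obs=x cand={1} pick 1 [0->1 ok]
  2: obs=y cand={0,2} pick 2 [1->2 ok]
  3: obs=x cand={1} pick 1 [2->1 ok]
  4: obs=y cand={0,2} pick 0 [1->0 ok]
  5: obs=y cand={0,2} pick 0 [0->0 ok]
  6: obs=x cand={1} pick 1 [0->1 ok]
  7: obs=y cand={0,2} pick 0 [1->0 ok]
  8: obs=y cand={0,2} pick 0 [0->0 ok]
  9: obs=y cand={0,2} pick 0 [0->0 ok]
  10: obs=y cand={0,2} pick 0 [0->0 ok]
  11: obs=x cand={1} pick 1 [0->1 ok]
  12: obs=y cand={0,2} pick 2 [1->2 ok]
  13: obs=x cand={1} pick 1 [2->1 ok]
  14: obs=y cand={0,2} pick 0 [1->0 ok]
  15: obs=y cand={0,2} pick 0 [0->0 ok]
  16: obs=x cand={1} pick 1 [0->1 ok]
  17: obs=x cand={1} pick 1 [1->1 ok]
  18: obs=y cand={0,2} pick 0 [1->0 ok]
  19: obs=x cand={1} pick 1 [0->1 ok]
  20: obs=x cand={1} pick 1 [1->1 ok]
  21: obs=y cand={0,2} pick 2 [1->2 ok]
  22: obs=x cand={1} pick 1 [2->1 ok]
  23: obs=y cand={0,2} pick 0 [1->0 ok]
  24: obs=x cand={1} pick 1 [0->1 ok]
  25: obs=x cand={1} pick 1 [1->1 ok]
  26: obs=x cand={1} pick 1 [1->1 ok]
  27: obs=y cand={0,2} pick 2 [1->2 ok]
  28: obs=z cand={3} pick 3 [2->3 ok]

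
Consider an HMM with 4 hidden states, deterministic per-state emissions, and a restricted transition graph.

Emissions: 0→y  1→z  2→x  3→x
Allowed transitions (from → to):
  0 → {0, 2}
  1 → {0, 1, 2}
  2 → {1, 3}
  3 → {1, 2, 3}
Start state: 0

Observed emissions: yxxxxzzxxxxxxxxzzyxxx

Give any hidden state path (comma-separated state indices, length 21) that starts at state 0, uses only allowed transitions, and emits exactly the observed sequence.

  [0] y  {0}  => 0  start
  [1] x  {2,3}  => 2  0->2 ok
  [2] x  {2,3}  => 3  2->3 ok
  [3] x  {2,3}  => 3  3->3 ok
  [4] x  {2,3}  => 2  3->2 ok
  [5] z  {1}  => 1  2->1 ok
  [6] z  {1}  => 1  1->1 ok
  [7] x  {2,3}  => 2  1->2 ok
  [8] x  {2,3}  => 3  2->3 ok
  [9] x  {2,3}  => 3  3->3 ok
  [10] x  {2,3}  => 2  3->2 ok
  [11] x  {2,3}  => 3  2->3 ok
  [12] x  {2,3}  => 2  3->2 ok
  [13] x  {2,3}  => 3  2->3 ok
  [14] x  {2,3}  => 3  3->3 ok
  [15] z  {1}  => 1  3->1 ok
  [16] z  {1}  => 1  1->1 ok
  [17] y  {0}  => 0  1->0 ok
  [18] x  {2,3}  => 2  0->2 ok
  [19] x  {2,3}  => 3  2->3 ok
  [20] x  {2,3}  => 2  3->2 ok

0,2,3,3,2,1,1,2,3,3,2,3,2,3,3,1,1,0,2,3,2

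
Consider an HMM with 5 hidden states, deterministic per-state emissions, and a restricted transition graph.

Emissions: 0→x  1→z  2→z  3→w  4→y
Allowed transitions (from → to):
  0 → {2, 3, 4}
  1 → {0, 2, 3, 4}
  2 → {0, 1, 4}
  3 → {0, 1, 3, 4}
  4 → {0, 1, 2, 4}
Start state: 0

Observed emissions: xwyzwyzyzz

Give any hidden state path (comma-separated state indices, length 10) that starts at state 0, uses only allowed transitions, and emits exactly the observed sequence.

0,3,4,1,3,4,1,4,1,2

  0: obs=x cand={0} pick 0 [start]
  1: obs=w cand={3} pick 3 [0->3 ok]
  2: obs=y cand={4} pick 4 [3->4 ok]
  3: obs=z cand={1,2} pick 1 [4->1 ok]
  4: obs=w cand={3} pick 3 [1->3 ok]
  5: obs=y cand={4} pick 4 [3->4 ok]
  6: obs=z cand={1,2} pick 1 [4->1 ok]
  7: obs=y cand={4} pick 4 [1->4 ok]
  8: obs=z cand={1,2} pick 1 [4->1 ok]
  9: obs=z cand={1,2} pick 2 [1->2 ok]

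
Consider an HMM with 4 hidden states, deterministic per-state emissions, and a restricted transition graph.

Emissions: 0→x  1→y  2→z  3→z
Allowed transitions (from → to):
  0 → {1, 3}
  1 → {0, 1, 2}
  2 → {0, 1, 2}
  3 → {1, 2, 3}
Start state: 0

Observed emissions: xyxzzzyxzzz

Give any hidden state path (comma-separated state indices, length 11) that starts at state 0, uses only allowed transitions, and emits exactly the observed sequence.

0,1,0,3,2,2,1,0,3,3,3

  pos 0: x in {0}, choose 0; start
  pos 1: y in {1}, choose 1; 0->1 ok
  pos 2: x in {0}, choose 0; 1->0 ok
  pos 3: z in {2,3}, choose 3; 0->3 ok
  pos 4: z in {2,3}, choose 2; 3->2 ok
  pos 5: z in {2,3}, choose 2; 2->2 ok
  pos 6: y in {1}, choose 1; 2->1 ok
  pos 7: x in {0}, choose 0; 1->0 ok
  pos 8: z in {2,3}, choose 3; 0->3 ok
  pos 9: z in {2,3}, choose 3; 3->3 ok
  pos 10: z in {2,3}, choose 3; 3->3 ok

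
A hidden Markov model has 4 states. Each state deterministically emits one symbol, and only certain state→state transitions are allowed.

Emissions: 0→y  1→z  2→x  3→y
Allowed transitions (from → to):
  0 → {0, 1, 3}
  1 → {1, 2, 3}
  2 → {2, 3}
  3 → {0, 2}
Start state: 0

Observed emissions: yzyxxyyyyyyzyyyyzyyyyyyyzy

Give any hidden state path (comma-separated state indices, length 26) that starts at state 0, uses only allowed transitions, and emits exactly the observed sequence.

0,1,3,2,2,3,0,3,0,0,0,1,3,0,3,0,1,3,0,3,0,0,0,0,1,3

  0: obs=y cand={0,3} pick 0 [start]
  1: obs=z cand={1} pick 1 [0->1 ok]
  2: obs=y cand={0,3} pick 3 [1->3 ok]
  3: obs=x cand={2} pick 2 [3->2 ok]
  4: obs=x cand={2} pick 2 [2->2 ok]
  5: obs=y cand={0,3} pick 3 [2->3 ok]
  6: obs=y cand={0,3} pick 0 [3->0 ok]
  7: obs=y cand={0,3} pick 3 [0->3 ok]
  8: obs=y cand={0,3} pick 0 [3->0 ok]
  9: obs=y cand={0,3} pick 0 [0->0 ok]
  10: obs=y cand={0,3} pick 0 [0->0 ok]
  11: obs=z cand={1} pick 1 [0->1 ok]
  12: obs=y cand={0,3} pick 3 [1->3 ok]
  13: obs=y cand={0,3} pick 0 [3->0 ok]
  14: obs=y cand={0,3} pick 3 [0->3 ok]
  15: obs=y cand={0,3} pick 0 [3->0 ok]
  16: obs=z cand={1} pick 1 [0->1 ok]
  17: obs=y cand={0,3} pick 3 [1->3 ok]
  18: obs=y cand={0,3} pick 0 [3->0 ok]
  19: obs=y cand={0,3} pick 3 [0->3 ok]
  20: obs=y cand={0,3} pick 0 [3->0 ok]
  21: obs=y cand={0,3} pick 0 [0->0 ok]
  22: obs=y cand={0,3} pick 0 [0->0 ok]
  23: obs=y cand={0,3} pick 0 [0->0 ok]
  24: obs=z cand={1} pick 1 [0->1 ok]
  25: obs=y cand={0,3} pick 3 [1->3 ok]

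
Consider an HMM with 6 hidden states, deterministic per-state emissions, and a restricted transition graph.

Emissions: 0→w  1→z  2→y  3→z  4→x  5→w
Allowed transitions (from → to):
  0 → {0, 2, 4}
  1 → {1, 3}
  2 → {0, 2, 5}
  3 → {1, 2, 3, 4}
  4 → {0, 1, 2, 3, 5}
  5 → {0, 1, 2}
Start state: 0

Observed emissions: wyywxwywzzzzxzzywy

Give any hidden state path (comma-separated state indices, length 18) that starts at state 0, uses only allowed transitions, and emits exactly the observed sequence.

0,2,2,0,4,0,2,5,1,1,1,3,4,1,3,2,5,2

  0: obs=w cand={0,5} pick 0 [start]
  1: obs=y cand={2} pick 2 [0->2 ok]
  2: obs=y cand={2} pick 2 [2->2 ok]
  3: obs=w cand={0,5} pick 0 [2->0 ok]
  4: obs=x cand={4} pick 4 [0->4 ok]
  5: obs=w cand={0,5} pick 0 [4->0 ok]
  6: obs=y cand={2} pick 2 [0->2 ok]
  7: obs=w cand={0,5} pick 5 [2->5 ok]
  8: obs=z cand={1,3} pick 1 [5->1 ok]
  9: obs=z cand={1,3} pick 1 [1->1 ok]
  10: obs=z cand={1,3} pick 1 [1->1 ok]
  11: obs=z cand={1,3} pick 3 [1->3 ok]
  12: obs=x cand={4} pick 4 [3->4 ok]
  13: obs=z cand={1,3} pick 1 [4->1 ok]
  14: obs=z cand={1,3} pick 3 [1->3 ok]
  15: obs=y cand={2} pick 2 [3->2 ok]
  16: obs=w cand={0,5} pick 5 [2->5 ok]
  17: obs=y cand={2} pick 2 [5->2 ok]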